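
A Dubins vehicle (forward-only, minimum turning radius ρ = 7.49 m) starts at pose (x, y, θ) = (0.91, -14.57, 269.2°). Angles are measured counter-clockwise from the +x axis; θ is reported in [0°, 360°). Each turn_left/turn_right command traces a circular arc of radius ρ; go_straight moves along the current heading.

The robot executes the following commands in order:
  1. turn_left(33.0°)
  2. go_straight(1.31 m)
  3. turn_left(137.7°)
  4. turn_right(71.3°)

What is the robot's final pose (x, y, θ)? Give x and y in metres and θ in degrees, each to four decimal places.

set_pose: (x, y, θ) = (0.9100, -14.5700, 269.2000°), ρ = 7.49
turn_left(33.0°): centre at ρ to the left, rotate +33.0° → (2.0613, -18.6658, 302.2000°)
go_straight(1.31): x += 1.31·cos θ, y += 1.31·sin θ → (2.7594, -19.7743, 302.2000°)
turn_left(137.7°): centre at ρ to the left, rotate +137.7° → (16.4713, -17.0966, 439.9000° ≡ 79.9000°)
turn_right(71.3°): centre at ρ to the right, rotate −71.3° → (22.7252, -11.0043, 8.6000°)

(22.7252, -11.0043, 8.6000°)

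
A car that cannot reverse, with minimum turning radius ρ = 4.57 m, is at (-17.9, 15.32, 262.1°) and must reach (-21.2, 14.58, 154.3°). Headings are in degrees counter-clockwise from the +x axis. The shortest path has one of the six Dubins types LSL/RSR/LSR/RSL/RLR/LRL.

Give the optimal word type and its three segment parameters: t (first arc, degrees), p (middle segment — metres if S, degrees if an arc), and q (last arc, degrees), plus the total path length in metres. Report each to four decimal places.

Let ψ = atan2(Δy, Δx) = atan2(-0.74, -3.30) = -167.3609° be the start→goal bearing.
Normalize: d = |goal − start| / ρ = 3.381952/4.57 = 0.740033, α = (θ_start − ψ) mod 360° = 69.4609° = 1.212322 rad, β = (θ_goal − ψ) mod 360° = 321.6609° = 5.614042 rad.
Common terms: sin α = 0.936433, cos α = 0.350846, sin β = -0.620314, cos β = 0.784354, cos(α−β) = -0.305695, d² = 0.547649. Work in radians in the unit-radius frame; every candidate has L = ρ·(t + p + q).
LSL: p² = 2 + d² − 2cos(α−β) + 2d(sin α − sin β) = 5.463129; p = √p² = 2.337334; φ = atan2(cos β − cos α, d + sin α − sin β) = 0.186551 rad; t = (φ − α) mod 2π = 5.257414 rad, q = (β − φ) mod 2π = 5.427491 rad → L = 4.57·(5.257414 + 2.337334 + 5.427491) = 4.57·13.022239 = 59.511634 m
RSR: p² = 2 + d² − 2cos(α−β) + 2d(sin β − sin α) = 0.854950; p = √p² = 0.924635; φ = atan2(cos α − cos β, d − sin α + sin β) = -2.653614 rad; t = (α − φ) mod 2π = 3.865936 rad, q = (φ − β) mod 2π = 4.298715 rad → L = 4.57·(3.865936 + 0.924635 + 4.298715) = 4.57·9.089286 = 41.538035 m
LSR: p² = d² − 2 + 2cos(α−β) + 2d(sin α + sin β) = -1.595864 < 0 → infeasible
RSL: p² = d² − 2 + 2cos(α−β) − 2d(sin α + sin β) = -2.531619 < 0 → infeasible
RLR: c = (6 − d² + 2cos(α−β) + 2d(sin α − sin β))/8 = 0.893131; p = 2π − arccos c = 5.816648 rad; φ = atan2(cos α − cos β, d − sin α + sin β) = -2.653614 rad; t = (α − φ + p/2) mod 2π = 0.491074 rad, q = (α − β − t + p) mod 2π = 0.923853 rad → L = 4.57·(0.491074 + 5.816648 + 0.923853) = 4.57·7.231576 = 33.048301 m
LRL: c = (6 − d² + 2cos(α−β) − 2d(sin α − sin β))/8 = 0.317109; p = 2π − arccos c = 5.035068 rad; φ = atan2(cos β − cos α, d + sin α − sin β) = 0.186551 rad; t = (φ − α + p/2) mod 2π = 1.491763 rad, q = (β − α − t + p) mod 2π = 1.661840 rad → L = 4.57·(1.491763 + 5.035068 + 1.661840) = 4.57·8.188672 = 37.422231 m
Shortest: RLR with L = 33.048301 m ≈ 33.0483 m
Convert RLR to answer units (arcs ×180/π): t = 0.491074·180/π = 28.1365°, p = 5.816648·180/π = 333.2694°, q = 0.923853·180/π = 52.9329°, L = 33.0483 m.

RLR: t = 28.1365°, p = 333.2694°, q = 52.9329°, L = 33.0483 m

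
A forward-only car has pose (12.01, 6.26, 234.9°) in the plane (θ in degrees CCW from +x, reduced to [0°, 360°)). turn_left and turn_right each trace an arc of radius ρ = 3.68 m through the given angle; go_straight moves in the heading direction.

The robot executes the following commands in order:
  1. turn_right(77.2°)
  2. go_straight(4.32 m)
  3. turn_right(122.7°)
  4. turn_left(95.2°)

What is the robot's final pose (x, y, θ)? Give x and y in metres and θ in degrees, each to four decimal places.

(3.5915, 18.4195, 130.2000°)

set_pose: (x, y, θ) = (12.0100, 6.2600, 234.9000°), ρ = 3.68
turn_right(77.2°): centre at ρ to the right, rotate −77.2° → (7.6028, 4.9712, 157.7000°)
go_straight(4.32): x += 4.32·cos θ, y += 4.32·sin θ → (3.6059, 6.6105, 157.7000°)
turn_right(122.7°): centre at ρ to the right, rotate −122.7° → (2.8915, 13.0297, 35.0000°)
turn_left(95.2°): centre at ρ to the left, rotate +95.2° → (3.5915, 18.4195, 130.2000°)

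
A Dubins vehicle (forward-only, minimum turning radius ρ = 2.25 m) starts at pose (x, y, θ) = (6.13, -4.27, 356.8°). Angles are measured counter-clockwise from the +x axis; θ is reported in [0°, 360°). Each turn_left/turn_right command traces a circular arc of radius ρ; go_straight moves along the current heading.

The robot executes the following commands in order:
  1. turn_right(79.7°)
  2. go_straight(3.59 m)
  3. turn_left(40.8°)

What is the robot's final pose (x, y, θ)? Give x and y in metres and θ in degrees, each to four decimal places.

(9.4052, -11.1922, 317.9000°)

set_pose: (x, y, θ) = (6.1300, -4.2700, 356.8000°), ρ = 2.25
turn_right(79.7°): centre at ρ to the right, rotate −79.7° → (8.2371, -6.2384, 277.1000°)
go_straight(3.59): x += 3.59·cos θ, y += 3.59·sin θ → (8.6809, -9.8009, 277.1000°)
turn_left(40.8°): centre at ρ to the left, rotate +40.8° → (9.4052, -11.1922, 317.9000°)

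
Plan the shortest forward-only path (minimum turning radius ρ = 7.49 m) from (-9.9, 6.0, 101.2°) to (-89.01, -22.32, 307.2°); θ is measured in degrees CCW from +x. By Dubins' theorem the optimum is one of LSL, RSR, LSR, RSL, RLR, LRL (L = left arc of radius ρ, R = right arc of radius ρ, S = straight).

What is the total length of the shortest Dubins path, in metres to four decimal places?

Let ψ = atan2(Δy, Δx) = atan2(-28.32, -79.11) = -160.3035° be the start→goal bearing.
Normalize: d = |goal − start| / ρ = 84.026273/7.49 = 11.218461, α = (θ_start − ψ) mod 360° = 261.5035° = 4.564097 rad, β = (θ_goal − ψ) mod 360° = 107.5035° = 1.876290 rad.
Common terms: sin α = -0.989025, cos α = -0.147749, sin β = 0.953698, cos β = -0.300764, cos(α−β) = -0.898794, d² = 125.853867. Work in radians in the unit-radius frame; every candidate has L = ρ·(t + p + q).
LSL: p² = 2 + d² − 2cos(α−β) + 2d(sin α − sin β) = 86.062721; p = √p² = 9.277000; φ = atan2(cos β − cos α, d + sin α − sin β) = -0.016495 rad; t = (φ − α) mod 2π = 1.702593 rad, q = (β − φ) mod 2π = 1.892785 rad → L = 7.49·(1.702593 + 9.277000 + 1.892785) = 7.49·12.872378 = 96.414110 m
RSR: p² = 2 + d² − 2cos(α−β) + 2d(sin β − sin α) = 173.240188; p = √p² = 13.162074; φ = atan2(cos α − cos β, d − sin α + sin β) = 0.011626 rad; t = (α − φ) mod 2π = 4.552472 rad, q = (φ − β) mod 2π = 4.418521 rad → L = 7.49·(4.552472 + 13.162074 + 4.418521) = 7.49·22.133066 = 165.776666 m
LSR: p² = d² − 2 + 2cos(α−β) + 2d(sin α + sin β) = 121.263662; p = √p² = 11.011978; φ = atan2(−cos α − cos β, d + sin α + sin β) − atan2(−2, p) = 0.219747 rad; t = (φ − α) mod 2π = 1.938835 rad, q = (φ − β) mod 2π = 4.626642 rad → L = 7.49·(1.938835 + 11.011978 + 4.626642) = 7.49·17.577454 = 131.655134 m
RSL: p² = d² − 2 + 2cos(α−β) − 2d(sin α + sin β) = 122.848895; p = √p² = 11.083722; φ = atan2(cos α + cos β, d − sin α − sin β) − atan2(2, p) = -0.218357 rad; t = (α − φ) mod 2π = 4.782454 rad, q = (β − φ) mod 2π = 2.094647 rad → L = 7.49·(4.782454 + 11.083722 + 2.094647) = 7.49·17.960824 = 134.526572 m
RLR: c = (6 − d² + 2cos(α−β) + 2d(sin α − sin β))/8 = -20.655024, |c| > 1 → infeasible
LRL: c = (6 − d² + 2cos(α−β) − 2d(sin α − sin β))/8 = -9.757840, |c| > 1 → infeasible
Shortest: LSL with L = 96.414110 m ≈ 96.4141 m

96.4141 m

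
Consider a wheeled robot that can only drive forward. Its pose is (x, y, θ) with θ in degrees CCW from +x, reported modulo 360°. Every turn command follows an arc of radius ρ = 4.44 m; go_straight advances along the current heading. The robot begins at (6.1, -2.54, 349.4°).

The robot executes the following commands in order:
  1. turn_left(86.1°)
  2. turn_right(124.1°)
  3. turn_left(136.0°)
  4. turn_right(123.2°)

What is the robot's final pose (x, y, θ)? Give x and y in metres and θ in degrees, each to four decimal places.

(33.6430, 8.6716, 324.2000°)

set_pose: (x, y, θ) = (6.1000, -2.5400, 349.4000°), ρ = 4.44
turn_left(86.1°): centre at ρ to the left, rotate +86.1° → (11.2153, 0.7125, 435.5000° ≡ 75.5000°)
turn_right(124.1°): centre at ρ to the right, rotate −124.1° → (18.8444, 2.5371, -48.6000° ≡ 311.4000°)
turn_left(136.0°): centre at ρ to the left, rotate +136.0° → (26.6103, 5.2719, 447.4000° ≡ 87.4000°)
turn_right(123.2°): centre at ρ to the right, rotate −123.2° → (33.6430, 8.6716, -35.8000° ≡ 324.2000°)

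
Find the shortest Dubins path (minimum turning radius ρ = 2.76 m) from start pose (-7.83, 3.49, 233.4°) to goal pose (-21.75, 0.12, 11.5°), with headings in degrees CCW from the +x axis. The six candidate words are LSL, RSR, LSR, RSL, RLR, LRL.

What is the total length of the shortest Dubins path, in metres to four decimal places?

24.2543 m

Let ψ = atan2(Δy, Δx) = atan2(-3.37, -13.92) = -166.3907° be the start→goal bearing.
Normalize: d = |goal − start| / ρ = 14.322126/2.76 = 5.189176, α = (θ_start − ψ) mod 360° = 39.7907° = 0.694478 rad, β = (θ_goal − ψ) mod 360° = 177.8907° = 3.104778 rad.
Common terms: sin α = 0.639985, cos α = 0.768388, sin β = 0.036806, cos β = -0.999322, cos(α−β) = -0.744312, d² = 26.927549. Work in radians in the unit-radius frame; every candidate has L = ρ·(t + p + q).
LSL: p² = 2 + d² − 2cos(α−β) + 2d(sin α − sin β) = 36.676170; p = √p² = 6.056085; φ = atan2(cos β − cos α, d + sin α − sin β) = -0.296202 rad; t = (φ − α) mod 2π = 5.292505 rad, q = (β − φ) mod 2π = 3.400980 rad → L = 2.76·(5.292505 + 6.056085 + 3.400980) = 2.76·14.749570 = 40.708814 m
RSR: p² = 2 + d² − 2cos(α−β) + 2d(sin β − sin α) = 24.156175; p = √p² = 4.914893; φ = atan2(cos α − cos β, d − sin α + sin β) = 0.367908 rad; t = (α − φ) mod 2π = 0.326571 rad, q = (φ − β) mod 2π = 3.546315 rad → L = 2.76·(0.326571 + 4.914893 + 3.546315) = 2.76·8.787779 = 24.254269 m
LSR: p² = d² − 2 + 2cos(α−β) + 2d(sin α + sin β) = 30.462902; p = √p² = 5.519321; φ = atan2(−cos α − cos β, d + sin α + sin β) − atan2(−2, p) = 0.386995 rad; t = (φ − α) mod 2π = 5.975702 rad, q = (φ − β) mod 2π = 3.565402 rad → L = 2.76·(5.975702 + 5.519321 + 3.565402) = 2.76·15.060424 = 41.566770 m
RSL: p² = d² − 2 + 2cos(α−β) − 2d(sin α + sin β) = 16.414951; p = √p² = 4.051537; φ = atan2(cos α + cos β, d − sin α − sin β) − atan2(2, p) = -0.509680 rad; t = (α − φ) mod 2π = 1.204158 rad, q = (β − φ) mod 2π = 3.614458 rad → L = 2.76·(1.204158 + 4.051537 + 3.614458) = 2.76·8.870153 = 24.481622 m
RLR: c = (6 − d² + 2cos(α−β) + 2d(sin α − sin β))/8 = -2.019522, |c| > 1 → infeasible
LRL: c = (6 − d² + 2cos(α−β) − 2d(sin α − sin β))/8 = -3.584521, |c| > 1 → infeasible
Shortest: RSR with L = 24.254269 m ≈ 24.2543 m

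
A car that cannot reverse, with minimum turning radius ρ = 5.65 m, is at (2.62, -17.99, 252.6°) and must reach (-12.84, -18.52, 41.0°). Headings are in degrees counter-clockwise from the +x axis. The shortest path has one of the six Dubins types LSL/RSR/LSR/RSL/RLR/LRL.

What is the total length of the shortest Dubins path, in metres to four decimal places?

29.9497 m

Let ψ = atan2(Δy, Δx) = atan2(-0.53, -15.46) = -178.0366° be the start→goal bearing.
Normalize: d = |goal − start| / ρ = 15.469082/5.65 = 2.737891, α = (θ_start − ψ) mod 360° = 70.6366° = 1.232840 rad, β = (θ_goal − ψ) mod 360° = 219.0366° = 3.822909 rad.
Common terms: sin α = 0.943434, cos α = 0.331559, sin β = -0.629816, cos β = -0.776744, cos(α−β) = -0.851727, d² = 7.496045. Work in radians in the unit-radius frame; every candidate has L = ρ·(t + p + q).
LSL: p² = 2 + d² − 2cos(α−β) + 2d(sin α − sin β) = 19.814274; p = √p² = 4.451323; φ = atan2(cos β − cos α, d + sin α − sin β) = -0.251630 rad; t = (φ − α) mod 2π = 4.798715 rad, q = (β − φ) mod 2π = 4.074539 rad → L = 5.65·(4.798715 + 4.451323 + 4.074539) = 5.65·13.324577 = 75.283858 m
RSR: p² = 2 + d² − 2cos(α−β) + 2d(sin β − sin α) = 2.584724; p = √p² = 1.607708; φ = atan2(cos α − cos β, d − sin α + sin β) = 0.760618 rad; t = (α − φ) mod 2π = 0.472223 rad, q = (φ − β) mod 2π = 3.220894 rad → L = 5.65·(0.472223 + 1.607708 + 3.220894) = 5.65·5.300824 = 29.949657 m
LSR: p² = d² − 2 + 2cos(α−β) + 2d(sin α + sin β) = 5.509896; p = √p² = 2.347317; φ = atan2(−cos α − cos β, d + sin α + sin β) − atan2(−2, p) = 0.850543 rad; t = (φ − α) mod 2π = 5.900888 rad, q = (φ − β) mod 2π = 3.310820 rad → L = 5.65·(5.900888 + 2.347317 + 3.310820) = 5.65·11.559025 = 65.308490 m
RSL: p² = d² − 2 + 2cos(α−β) − 2d(sin α + sin β) = 2.075286; p = √p² = 1.440585; φ = atan2(cos α + cos β, d − sin α − sin β) − atan2(2, p) = -1.128194 rad; t = (α − φ) mod 2π = 2.361034 rad, q = (β − φ) mod 2π = 4.951103 rad → L = 5.65·(2.361034 + 1.440585 + 4.951103) = 5.65·8.752722 = 49.452880 m
RLR: c = (6 − d² + 2cos(α−β) + 2d(sin α − sin β))/8 = 0.676910; p = 2π − arccos c = 5.455945 rad; φ = atan2(cos α − cos β, d − sin α + sin β) = 0.760618 rad; t = (α − φ + p/2) mod 2π = 3.200195 rad, q = (α − β − t + p) mod 2π = 5.948866 rad → L = 5.65·(3.200195 + 5.455945 + 5.948866) = 5.65·14.605006 = 82.518286 m
LRL: c = (6 − d² + 2cos(α−β) − 2d(sin α − sin β))/8 = -1.476784, |c| > 1 → infeasible
Shortest: RSR with L = 29.949657 m ≈ 29.9497 m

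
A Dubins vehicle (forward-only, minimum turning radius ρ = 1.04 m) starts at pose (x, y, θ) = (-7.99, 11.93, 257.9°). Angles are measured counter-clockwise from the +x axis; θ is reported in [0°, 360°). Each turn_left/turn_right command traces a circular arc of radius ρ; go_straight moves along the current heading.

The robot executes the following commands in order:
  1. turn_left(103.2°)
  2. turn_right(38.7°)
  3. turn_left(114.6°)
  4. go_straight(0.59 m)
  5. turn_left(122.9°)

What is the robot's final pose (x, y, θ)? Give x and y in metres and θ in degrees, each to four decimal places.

(-5.8853, 12.8331, 199.9000°)

set_pose: (x, y, θ) = (-7.9900, 11.9300, 257.9000°), ρ = 1.04
turn_left(103.2°): centre at ρ to the left, rotate +103.2° → (-6.9531, 10.6722, 361.1000° ≡ 1.1000°)
turn_right(38.7°): centre at ρ to the right, rotate −38.7° → (-6.2986, 10.4564, -37.6000° ≡ 322.4000°)
turn_left(114.6°): centre at ρ to the left, rotate +114.6° → (-4.6507, 11.0464, 437.0000° ≡ 77.0000°)
go_straight(0.59): x += 0.59·cos θ, y += 0.59·sin θ → (-4.5180, 11.6213, 77.0000°)
turn_left(122.9°): centre at ρ to the left, rotate +122.9° → (-5.8853, 12.8331, 199.9000°)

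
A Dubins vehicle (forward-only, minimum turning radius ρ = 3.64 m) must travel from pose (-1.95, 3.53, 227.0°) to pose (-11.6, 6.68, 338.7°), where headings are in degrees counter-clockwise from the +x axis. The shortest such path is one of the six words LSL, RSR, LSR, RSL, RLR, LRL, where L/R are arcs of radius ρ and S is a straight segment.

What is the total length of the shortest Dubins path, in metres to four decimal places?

Let ψ = atan2(Δy, Δx) = atan2(3.15, -9.65) = 161.9220° be the start→goal bearing.
Normalize: d = |goal − start| / ρ = 10.151108/3.64 = 2.788766, α = (θ_start − ψ) mod 360° = 65.0780° = 1.135825 rad, β = (θ_goal − ψ) mod 360° = 176.7780° = 3.085358 rad.
Common terms: sin α = 0.906882, cos α = 0.421385, sin β = 0.056205, cos β = -0.998419, cos(α−β) = -0.369747, d² = 7.777216. Work in radians in the unit-radius frame; every candidate has L = ρ·(t + p + q).
LSL: p² = 2 + d² − 2cos(α−β) + 2d(sin α − sin β) = 15.261386; p = √p² = 3.906582; φ = atan2(cos β − cos α, d + sin α − sin β) = -0.371957 rad; t = (φ − α) mod 2π = 4.775404 rad, q = (β − φ) mod 2π = 3.457314 rad → L = 3.64·(4.775404 + 3.906582 + 3.457314) = 3.64·12.139300 = 44.187054 m
RSR: p² = 2 + d² − 2cos(α−β) + 2d(sin β − sin α) = 5.772033; p = √p² = 2.402506; φ = atan2(cos α − cos β, d − sin α + sin β) = 0.632258 rad; t = (α − φ) mod 2π = 0.503567 rad, q = (φ − β) mod 2π = 3.830086 rad → L = 3.64·(0.503567 + 2.402506 + 3.830086) = 3.64·6.736158 = 24.519616 m
LSR: p² = d² − 2 + 2cos(α−β) + 2d(sin α + sin β) = 10.409374; p = √p² = 3.226356; φ = atan2(−cos α − cos β, d + sin α + sin β) − atan2(−2, p) = 0.707524 rad; t = (φ − α) mod 2π = 5.854884 rad, q = (φ − β) mod 2π = 3.905351 rad → L = 3.64·(5.854884 + 3.226356 + 3.905351) = 3.64·12.986591 = 47.271193 m
RSL: p² = d² − 2 + 2cos(α−β) − 2d(sin α + sin β) = -0.333929 < 0 → infeasible
RLR: c = (6 − d² + 2cos(α−β) + 2d(sin α − sin β))/8 = 0.278496; p = 2π − arccos c = 4.994617 rad; φ = atan2(cos α − cos β, d − sin α + sin β) = 0.632258 rad; t = (α − φ + p/2) mod 2π = 3.000875 rad, q = (α − β − t + p) mod 2π = 0.044209 rad → L = 3.64·(3.000875 + 4.994617 + 0.044209) = 3.64·8.039701 = 29.264510 m
LRL: c = (6 − d² + 2cos(α−β) − 2d(sin α − sin β))/8 = -0.907673; p = 2π − arccos c = 3.574683 rad; φ = atan2(cos β − cos α, d + sin α − sin β) = -0.371957 rad; t = (φ − α + p/2) mod 2π = 0.279560 rad, q = (β − α − t + p) mod 2π = 5.244656 rad → L = 3.64·(0.279560 + 3.574683 + 5.244656) = 3.64·9.098898 = 33.119990 m
Shortest: RSR with L = 24.519616 m ≈ 24.5196 m

24.5196 m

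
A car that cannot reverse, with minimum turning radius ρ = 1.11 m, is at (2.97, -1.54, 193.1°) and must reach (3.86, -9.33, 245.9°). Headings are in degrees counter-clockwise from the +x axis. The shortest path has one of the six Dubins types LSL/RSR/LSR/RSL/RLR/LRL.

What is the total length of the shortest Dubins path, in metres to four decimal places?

8.4882 m

Let ψ = atan2(Δy, Δx) = atan2(-7.79, 0.89) = -83.4823° be the start→goal bearing.
Normalize: d = |goal − start| / ρ = 7.840676/1.11 = 7.063672, α = (θ_start − ψ) mod 360° = 276.5823° = 4.827271 rad, β = (θ_goal − ψ) mod 360° = 329.3823° = 5.748805 rad.
Common terms: sin α = -0.993408, cos α = 0.114630, sin β = -0.509308, cos β = 0.860584, cos(α−β) = 0.604599, d² = 49.895463. Work in radians in the unit-radius frame; every candidate has L = ρ·(t + p + q).
LSL: p² = 2 + d² − 2cos(α−β) + 2d(sin α − sin β) = 43.847209; p = √p² = 6.621723; φ = atan2(cos β − cos α, d + sin α − sin β) = 0.112892 rad; t = (φ − α) mod 2π = 1.568806 rad, q = (β − φ) mod 2π = 5.635913 rad → L = 1.11·(1.568806 + 6.621723 + 5.635913) = 1.11·13.826442 = 15.347350 m
RSR: p² = 2 + d² − 2cos(α−β) + 2d(sin β − sin α) = 57.525320; p = √p² = 7.584545; φ = atan2(cos α − cos β, d − sin α + sin β) = -0.098511 rad; t = (α − φ) mod 2π = 4.925783 rad, q = (φ − β) mod 2π = 0.435869 rad → L = 1.11·(4.925783 + 7.584545 + 0.435869) = 1.11·12.946196 = 14.370278 m
LSR: p² = d² − 2 + 2cos(α−β) + 2d(sin α + sin β) = 27.875275; p = √p² = 5.279704; φ = atan2(−cos α − cos β, d + sin α + sin β) − atan2(−2, p) = 0.188503 rad; t = (φ − α) mod 2π = 1.644417 rad, q = (φ − β) mod 2π = 0.722883 rad → L = 1.11·(1.644417 + 5.279704 + 0.722883) = 1.11·7.647005 = 8.488175 m
RSL: p² = d² − 2 + 2cos(α−β) − 2d(sin α + sin β) = 70.334047; p = √p² = 8.386540; φ = atan2(cos α + cos β, d − sin α − sin β) − atan2(2, p) = -0.120751 rad; t = (α − φ) mod 2π = 4.948022 rad, q = (β − φ) mod 2π = 5.869556 rad → L = 1.11·(4.948022 + 8.386540 + 5.869556) = 1.11·19.204118 = 21.316571 m
RLR: c = (6 − d² + 2cos(α−β) + 2d(sin α − sin β))/8 = -6.190665, |c| > 1 → infeasible
LRL: c = (6 − d² + 2cos(α−β) − 2d(sin α − sin β))/8 = -4.480901, |c| > 1 → infeasible
Shortest: LSR with L = 8.488175 m ≈ 8.4882 m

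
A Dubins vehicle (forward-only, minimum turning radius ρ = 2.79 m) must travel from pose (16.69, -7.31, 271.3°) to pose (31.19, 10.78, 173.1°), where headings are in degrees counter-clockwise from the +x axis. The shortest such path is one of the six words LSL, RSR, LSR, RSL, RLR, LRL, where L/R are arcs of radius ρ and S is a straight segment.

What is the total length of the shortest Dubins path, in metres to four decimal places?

31.7792 m

Let ψ = atan2(Δy, Δx) = atan2(18.09, 14.50) = 51.2862° be the start→goal bearing.
Normalize: d = |goal − start| / ρ = 23.184005/2.79 = 8.309679, α = (θ_start − ψ) mod 360° = 220.0138° = 3.839966 rad, β = (θ_goal − ψ) mod 360° = 121.8138° = 2.126053 rad.
Common terms: sin α = -0.642973, cos α = -0.765889, sin β = 0.849765, cos β = -0.527161, cos(α−β) = -0.142629, d² = 69.050770. Work in radians in the unit-radius frame; every candidate has L = ρ·(t + p + q).
LSL: p² = 2 + d² − 2cos(α−β) + 2d(sin α − sin β) = 46.527680; p = √p² = 6.821120; φ = atan2(cos β − cos α, d + sin α − sin β) = 0.035006 rad; t = (φ − α) mod 2π = 2.478225 rad, q = (β − φ) mod 2π = 2.091047 rad → L = 2.79·(2.478225 + 6.821120 + 2.091047) = 2.79·11.390392 = 31.779194 m
RSR: p² = 2 + d² − 2cos(α−β) + 2d(sin β − sin α) = 96.144377; p = √p² = 9.805324; φ = atan2(cos α − cos β, d − sin α + sin β) = -0.024349 rad; t = (α − φ) mod 2π = 3.864315 rad, q = (φ − β) mod 2π = 4.132783 rad → L = 2.79·(3.864315 + 9.805324 + 4.132783) = 2.79·17.802423 = 49.668759 m
LSR: p² = d² − 2 + 2cos(α−β) + 2d(sin α + sin β) = 70.202274; p = √p² = 8.378680; φ = atan2(−cos α − cos β, d + sin α + sin β) − atan2(−2, p) = 0.384995 rad; t = (φ − α) mod 2π = 2.828214 rad, q = (φ − β) mod 2π = 4.542128 rad → L = 2.79·(2.828214 + 8.378680 + 4.542128) = 2.79·15.749022 = 43.939771 m
RSL: p² = d² − 2 + 2cos(α−β) − 2d(sin α + sin β) = 63.328750; p = √p² = 7.957936; φ = atan2(cos α + cos β, d − sin α − sin β) − atan2(2, p) = -0.404467 rad; t = (α − φ) mod 2π = 4.244433 rad, q = (β − φ) mod 2π = 2.530519 rad → L = 2.79·(4.244433 + 7.957936 + 2.530519) = 2.79·14.732888 = 41.104758 m
RLR: c = (6 − d² + 2cos(α−β) + 2d(sin α − sin β))/8 = -11.018047, |c| > 1 → infeasible
LRL: c = (6 − d² + 2cos(α−β) − 2d(sin α − sin β))/8 = -4.815960, |c| > 1 → infeasible
Shortest: LSL with L = 31.779194 m ≈ 31.7792 m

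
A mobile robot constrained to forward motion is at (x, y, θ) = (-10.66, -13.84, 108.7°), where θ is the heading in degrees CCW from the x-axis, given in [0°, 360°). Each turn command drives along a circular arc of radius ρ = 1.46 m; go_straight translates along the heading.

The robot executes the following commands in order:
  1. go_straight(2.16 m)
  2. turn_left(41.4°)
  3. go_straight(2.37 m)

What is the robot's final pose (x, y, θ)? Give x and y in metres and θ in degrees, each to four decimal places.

(-14.0622, -9.8150, 150.1000°)

set_pose: (x, y, θ) = (-10.6600, -13.8400, 108.7000°), ρ = 1.46
go_straight(2.16): x += 2.16·cos θ, y += 2.16·sin θ → (-11.3525, -11.7940, 108.7000°)
turn_left(41.4°): centre at ρ to the left, rotate +41.4° → (-12.0077, -10.9965, 150.1000°)
go_straight(2.37): x += 2.37·cos θ, y += 2.37·sin θ → (-14.0622, -9.8150, 150.1000°)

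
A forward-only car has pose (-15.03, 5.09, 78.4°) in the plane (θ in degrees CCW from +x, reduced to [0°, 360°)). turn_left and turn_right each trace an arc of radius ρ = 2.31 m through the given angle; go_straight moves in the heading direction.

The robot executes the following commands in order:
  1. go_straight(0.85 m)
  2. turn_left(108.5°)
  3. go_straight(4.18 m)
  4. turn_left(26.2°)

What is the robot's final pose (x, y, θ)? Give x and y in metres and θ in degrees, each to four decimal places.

set_pose: (x, y, θ) = (-15.0300, 5.0900, 78.4000°), ρ = 2.31
go_straight(0.85): x += 0.85·cos θ, y += 0.85·sin θ → (-14.8591, 5.9226, 78.4000°)
turn_left(108.5°): centre at ρ to the left, rotate +108.5° → (-17.3994, 8.6804, 186.9000°)
go_straight(4.18): x += 4.18·cos θ, y += 4.18·sin θ → (-21.5491, 8.1782, 186.9000°)
turn_left(26.2°): centre at ρ to the left, rotate +26.2° → (-22.5331, 7.8201, 213.1000°)

(-22.5331, 7.8201, 213.1000°)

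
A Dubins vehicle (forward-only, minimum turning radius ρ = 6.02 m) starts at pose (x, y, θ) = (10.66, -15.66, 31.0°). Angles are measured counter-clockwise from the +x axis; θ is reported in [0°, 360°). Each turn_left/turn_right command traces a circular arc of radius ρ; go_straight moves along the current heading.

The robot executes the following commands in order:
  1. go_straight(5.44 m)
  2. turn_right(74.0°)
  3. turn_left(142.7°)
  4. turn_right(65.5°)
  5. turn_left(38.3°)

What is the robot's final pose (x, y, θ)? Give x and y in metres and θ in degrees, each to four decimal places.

(37.4765, 0.9636, 72.5000°)

set_pose: (x, y, θ) = (10.6600, -15.6600, 31.0000°), ρ = 6.02
go_straight(5.44): x += 5.44·cos θ, y += 5.44·sin θ → (15.3230, -12.8582, 31.0000°)
turn_right(74.0°): centre at ρ to the right, rotate −74.0° → (22.5291, -13.6156, -43.0000° ≡ 317.0000°)
turn_left(142.7°): centre at ρ to the left, rotate +142.7° → (32.5687, -8.1985, 459.7000° ≡ 99.7000°)
turn_right(65.5°): centre at ρ to the right, rotate −65.5° → (35.1189, -2.2052, 34.2000°)
turn_left(38.3°): centre at ρ to the left, rotate +38.3° → (37.4765, 0.9636, 72.5000°)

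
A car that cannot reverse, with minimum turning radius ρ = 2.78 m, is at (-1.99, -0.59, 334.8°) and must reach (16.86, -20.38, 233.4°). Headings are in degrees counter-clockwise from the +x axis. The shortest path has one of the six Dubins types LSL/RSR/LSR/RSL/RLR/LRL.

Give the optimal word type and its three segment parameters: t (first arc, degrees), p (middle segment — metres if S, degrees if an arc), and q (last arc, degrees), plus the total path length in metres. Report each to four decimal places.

RSR: t = 16.0596°, p = 23.6812 m, q = 85.3404°, L = 28.6011 m

Let ψ = atan2(Δy, Δx) = atan2(-19.79, 18.85) = -46.3936° be the start→goal bearing.
Normalize: d = |goal − start| / ρ = 27.330690/2.78 = 9.831183, α = (θ_start − ψ) mod 360° = 21.1936° = 0.369898 rad, β = (θ_goal − ψ) mod 360° = 279.7936° = 4.883319 rad.
Common terms: sin α = 0.361520, cos α = 0.932364, sin β = -0.985427, cos β = 0.170099, cos(α−β) = -0.197657, d² = 96.652166. Work in radians in the unit-radius frame; every candidate has L = ρ·(t + p + q).
LSL: p² = 2 + d² − 2cos(α−β) + 2d(sin α − sin β) = 125.531644; p = √p² = 11.204091; φ = atan2(cos β − cos α, d + sin α − sin β) = -0.068087 rad; t = (φ − α) mod 2π = 5.845201 rad, q = (β − φ) mod 2π = 4.951406 rad → L = 2.78·(5.845201 + 11.204091 + 4.951406) = 2.78·22.000697 = 61.161938 m
RSR: p² = 2 + d² − 2cos(α−β) + 2d(sin β − sin α) = 72.563317; p = √p² = 8.518410; φ = atan2(cos α − cos β, d − sin α + sin β) = 0.089604 rad; t = (α − φ) mod 2π = 0.280293 rad, q = (φ − β) mod 2π = 1.489471 rad → L = 2.78·(0.280293 + 8.518410 + 1.489471) = 2.78·10.288174 = 28.601125 m
LSR: p² = d² − 2 + 2cos(α−β) + 2d(sin α + sin β) = 81.989361; p = √p² = 9.054798; φ = atan2(−cos α − cos β, d + sin α + sin β) − atan2(−2, p) = 0.098216 rad; t = (φ − α) mod 2π = 6.011504 rad, q = (φ − β) mod 2π = 1.498082 rad → L = 2.78·(6.011504 + 9.054798 + 1.498082) = 2.78·16.564384 = 46.048988 m
RSL: p² = d² − 2 + 2cos(α−β) − 2d(sin α + sin β) = 106.524342; p = √p² = 10.321063; φ = atan2(cos α + cos β, d − sin α − sin β) − atan2(2, p) = -0.086347 rad; t = (α − φ) mod 2π = 0.456244 rad, q = (β − φ) mod 2π = 4.969666 rad → L = 2.78·(0.456244 + 10.321063 + 4.969666) = 2.78·15.746973 = 43.776586 m
RLR: c = (6 − d² + 2cos(α−β) + 2d(sin α − sin β))/8 = -8.070415, |c| > 1 → infeasible
LRL: c = (6 − d² + 2cos(α−β) − 2d(sin α − sin β))/8 = -14.691456, |c| > 1 → infeasible
Shortest: RSR with L = 28.601125 m ≈ 28.6011 m
Convert RSR to answer units (arcs ×180/π): t = 0.280293·180/π = 16.0596°, p = ρ·p = 2.78·8.518410 = 23.6812 m, q = 1.489471·180/π = 85.3404°, L = 28.6011 m.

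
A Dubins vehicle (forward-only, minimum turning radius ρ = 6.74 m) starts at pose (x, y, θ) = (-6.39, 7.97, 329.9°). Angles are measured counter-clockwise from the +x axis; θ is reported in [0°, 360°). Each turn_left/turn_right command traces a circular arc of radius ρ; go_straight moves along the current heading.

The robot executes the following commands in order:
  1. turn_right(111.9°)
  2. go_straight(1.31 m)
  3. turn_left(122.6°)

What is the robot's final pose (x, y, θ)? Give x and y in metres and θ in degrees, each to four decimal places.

set_pose: (x, y, θ) = (-6.3900, 7.9700, 329.9000°), ρ = 6.74
turn_right(111.9°): centre at ρ to the right, rotate −111.9° → (-5.6206, -3.1723, 218.0000°)
go_straight(1.31): x += 1.31·cos θ, y += 1.31·sin θ → (-6.6529, -3.9788, 218.0000°)
turn_left(122.6°): centre at ρ to the left, rotate +122.6° → (-4.7421, -15.6473, 340.6000°)

(-4.7421, -15.6473, 340.6000°)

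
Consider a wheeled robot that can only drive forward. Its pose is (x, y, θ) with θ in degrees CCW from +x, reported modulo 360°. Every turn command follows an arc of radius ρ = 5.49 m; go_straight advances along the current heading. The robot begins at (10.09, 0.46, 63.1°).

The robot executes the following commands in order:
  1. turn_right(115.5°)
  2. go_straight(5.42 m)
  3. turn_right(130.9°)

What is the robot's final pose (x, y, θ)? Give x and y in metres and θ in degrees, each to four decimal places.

set_pose: (x, y, θ) = (10.0900, 0.4600, 63.1000°), ρ = 5.49
turn_right(115.5°): centre at ρ to the right, rotate −115.5° → (19.3356, 1.3258, -52.4000° ≡ 307.6000°)
go_straight(5.42): x += 5.42·cos θ, y += 5.42·sin θ → (22.6426, -2.9684, 307.6000°)
turn_right(130.9°): centre at ρ to the right, rotate −130.9° → (17.9769, -11.7990, 176.7000°)

(17.9769, -11.7990, 176.7000°)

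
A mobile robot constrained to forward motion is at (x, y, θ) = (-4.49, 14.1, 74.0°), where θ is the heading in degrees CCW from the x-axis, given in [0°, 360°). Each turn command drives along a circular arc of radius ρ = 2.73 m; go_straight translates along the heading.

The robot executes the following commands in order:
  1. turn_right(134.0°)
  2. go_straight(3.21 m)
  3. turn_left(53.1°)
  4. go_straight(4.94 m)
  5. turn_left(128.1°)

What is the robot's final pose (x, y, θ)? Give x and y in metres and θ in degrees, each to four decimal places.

set_pose: (x, y, θ) = (-4.4900, 14.1000, 74.0000°), ρ = 2.73
turn_right(134.0°): centre at ρ to the right, rotate −134.0° → (0.4985, 14.7125, -60.0000° ≡ 300.0000°)
go_straight(3.21): x += 3.21·cos θ, y += 3.21·sin θ → (2.1035, 11.9326, 300.0000°)
turn_left(53.1°): centre at ρ to the left, rotate +53.1° → (4.1398, 10.5873, 353.1000°)
go_straight(4.94): x += 4.94·cos θ, y += 4.94·sin θ → (9.0440, 9.9939, 353.1000°)
turn_left(128.1°): centre at ρ to the left, rotate +128.1° → (11.7071, 14.1183, 481.2000° ≡ 121.2000°)

(11.7071, 14.1183, 121.2000°)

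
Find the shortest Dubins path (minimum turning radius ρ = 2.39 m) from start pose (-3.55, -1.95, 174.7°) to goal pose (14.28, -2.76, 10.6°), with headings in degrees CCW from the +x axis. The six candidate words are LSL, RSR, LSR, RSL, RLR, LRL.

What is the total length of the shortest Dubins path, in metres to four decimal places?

25.8224 m

Let ψ = atan2(Δy, Δx) = atan2(-0.81, 17.83) = -2.6011° be the start→goal bearing.
Normalize: d = |goal − start| / ρ = 17.848389/2.39 = 7.467945, α = (θ_start − ψ) mod 360° = 177.3011° = 3.094488 rad, β = (θ_goal − ψ) mod 360° = 13.2011° = 0.230403 rad.
Common terms: sin α = 0.047087, cos α = -0.998891, sin β = 0.228370, cos β = 0.973575, cos(α−β) = -0.961741, d² = 55.770207. Work in radians in the unit-radius frame; every candidate has L = ρ·(t + p + q).
LSL: p² = 2 + d² − 2cos(α−β) + 2d(sin α − sin β) = 56.986075; p = √p² = 7.548912; φ = atan2(cos β − cos α, d + sin α − sin β) = 0.264360 rad; t = (φ − α) mod 2π = 3.453057 rad, q = (β − φ) mod 2π = 6.249228 rad → L = 2.39·(3.453057 + 7.548912 + 6.249228) = 2.39·17.251197 = 41.230362 m
RSR: p² = 2 + d² − 2cos(α−β) + 2d(sin β − sin α) = 62.401304; p = √p² = 7.899450; φ = atan2(cos α − cos β, d − sin α + sin β) = -0.252367 rad; t = (α − φ) mod 2π = 3.346855 rad, q = (φ − β) mod 2π = 5.800416 rad → L = 2.39·(3.346855 + 7.899450 + 5.800416) = 2.39·17.046720 = 40.741661 m
LSR: p² = d² − 2 + 2cos(α−β) + 2d(sin α + sin β) = 55.960918; p = √p² = 7.480703; φ = atan2(−cos α − cos β, d + sin α + sin β) − atan2(−2, p) = 0.264514 rad; t = (φ − α) mod 2π = 3.453211 rad, q = (φ − β) mod 2π = 0.034111 rad → L = 2.39·(3.453211 + 7.480703 + 0.034111) = 2.39·10.968025 = 26.213581 m
RSL: p² = d² − 2 + 2cos(α−β) − 2d(sin α + sin β) = 47.732531; p = √p² = 6.908873; φ = atan2(cos α + cos β, d − sin α − sin β) − atan2(2, p) = -0.285300 rad; t = (α − φ) mod 2π = 3.379788 rad, q = (β − φ) mod 2π = 0.515703 rad → L = 2.39·(3.379788 + 6.908873 + 0.515703) = 2.39·10.804364 = 25.822431 m
RLR: c = (6 − d² + 2cos(α−β) + 2d(sin α − sin β))/8 = -6.800163, |c| > 1 → infeasible
LRL: c = (6 − d² + 2cos(α−β) − 2d(sin α − sin β))/8 = -6.123259, |c| > 1 → infeasible
Shortest: RSL with L = 25.822431 m ≈ 25.8224 m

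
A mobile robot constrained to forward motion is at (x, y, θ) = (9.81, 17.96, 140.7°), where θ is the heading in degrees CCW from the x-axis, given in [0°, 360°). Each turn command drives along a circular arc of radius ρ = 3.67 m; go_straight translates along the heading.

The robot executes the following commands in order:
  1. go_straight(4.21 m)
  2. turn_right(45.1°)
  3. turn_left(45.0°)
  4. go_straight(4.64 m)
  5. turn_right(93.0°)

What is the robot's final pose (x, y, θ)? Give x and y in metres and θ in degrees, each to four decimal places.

(-0.0650, 33.8420, 47.6000°)

set_pose: (x, y, θ) = (9.8100, 17.9600, 140.7000°), ρ = 3.67
go_straight(4.21): x += 4.21·cos θ, y += 4.21·sin θ → (6.5521, 20.6265, 140.7000°)
turn_right(45.1°): centre at ρ to the right, rotate −45.1° → (5.2242, 23.1084, 95.6000°)
turn_left(45.0°): centre at ρ to the left, rotate +45.0° → (3.9011, 25.5862, 140.6000°)
go_straight(4.64): x += 4.64·cos θ, y += 4.64·sin θ → (0.3156, 28.5314, 140.6000°)
turn_right(93.0°): centre at ρ to the right, rotate −93.0° → (-0.0650, 33.8420, 47.6000°)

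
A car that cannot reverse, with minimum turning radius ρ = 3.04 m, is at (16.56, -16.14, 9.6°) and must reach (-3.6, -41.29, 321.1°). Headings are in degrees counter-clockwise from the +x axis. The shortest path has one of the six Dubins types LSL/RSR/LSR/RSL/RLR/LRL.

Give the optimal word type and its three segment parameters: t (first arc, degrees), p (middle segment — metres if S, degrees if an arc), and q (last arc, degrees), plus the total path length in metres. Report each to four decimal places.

Let ψ = atan2(Δy, Δx) = atan2(-25.15, -20.16) = -128.7153° be the start→goal bearing.
Normalize: d = |goal − start| / ρ = 32.232718/3.04 = 10.602868, α = (θ_start − ψ) mod 360° = 138.3153° = 2.414058 rad, β = (θ_goal − ψ) mod 360° = 89.8153° = 1.567573 rad.
Common terms: sin α = 0.665031, cos α = -0.746816, sin β = 0.999995, cos β = 0.003223, cos(α−β) = 0.662620, d² = 112.420804. Work in radians in the unit-radius frame; every candidate has L = ρ·(t + p + q).
LSL: p² = 2 + d² − 2cos(α−β) + 2d(sin α − sin β) = 105.992400; p = √p² = 10.295261; φ = atan2(cos β − cos α, d + sin α − sin β) = 0.072917 rad; t = (φ − α) mod 2π = 3.942045 rad, q = (β − φ) mod 2π = 1.494656 rad → L = 3.04·(3.942045 + 10.295261 + 1.494656) = 3.04·15.731962 = 47.825164 m
RSR: p² = 2 + d² − 2cos(α−β) + 2d(sin β − sin α) = 120.198727; p = √p² = 10.963518; φ = atan2(cos α − cos β, d − sin α + sin β) = -0.068466 rad; t = (α − φ) mod 2π = 2.482524 rad, q = (φ − β) mod 2π = 4.647146 rad → L = 3.04·(2.482524 + 10.963518 + 4.647146) = 3.04·18.093188 = 55.003291 m
LSR: p² = d² − 2 + 2cos(α−β) + 2d(sin α + sin β) = 147.054131; p = √p² = 12.126588; φ = atan2(−cos α − cos β, d + sin α + sin β) − atan2(−2, p) = 0.223994 rad; t = (φ − α) mod 2π = 4.093122 rad, q = (φ − β) mod 2π = 4.939606 rad → L = 3.04·(4.093122 + 12.126588 + 4.939606) = 3.04·21.159316 = 64.324320 m
RSL: p² = d² − 2 + 2cos(α−β) − 2d(sin α + sin β) = 76.437956; p = √p² = 8.742880; φ = atan2(cos α + cos β, d − sin α − sin β) − atan2(2, p) = -0.307893 rad; t = (α − φ) mod 2π = 2.721951 rad, q = (β − φ) mod 2π = 1.875466 rad → L = 3.04·(2.721951 + 8.742880 + 1.875466) = 3.04·13.340297 = 40.554504 m
RLR: c = (6 − d² + 2cos(α−β) + 2d(sin α − sin β))/8 = -14.024841, |c| > 1 → infeasible
LRL: c = (6 − d² + 2cos(α−β) − 2d(sin α − sin β))/8 = -12.249050, |c| > 1 → infeasible
Shortest: RSL with L = 40.554504 m ≈ 40.5545 m
Convert RSL to answer units (arcs ×180/π): t = 2.721951·180/π = 155.9563°, p = ρ·p = 3.04·8.742880 = 26.5784 m, q = 1.875466·180/π = 107.4563°, L = 40.5545 m.

RSL: t = 155.9563°, p = 26.5784 m, q = 107.4563°, L = 40.5545 m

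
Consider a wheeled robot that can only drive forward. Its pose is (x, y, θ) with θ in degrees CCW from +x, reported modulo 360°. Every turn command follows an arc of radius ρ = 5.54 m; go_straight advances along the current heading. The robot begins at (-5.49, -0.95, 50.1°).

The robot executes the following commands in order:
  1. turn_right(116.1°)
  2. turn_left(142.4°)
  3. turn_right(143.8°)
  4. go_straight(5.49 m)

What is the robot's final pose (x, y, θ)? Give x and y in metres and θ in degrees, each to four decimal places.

set_pose: (x, y, θ) = (-5.4900, -0.9500, 50.1000°), ρ = 5.54
turn_right(116.1°): centre at ρ to the right, rotate −116.1° → (3.8211, -2.2503, -66.0000° ≡ 294.0000°)
turn_left(142.4°): centre at ρ to the left, rotate +142.4° → (14.2668, -1.2997, 436.4000° ≡ 76.4000°)
turn_right(143.8°): centre at ρ to the right, rotate −143.8° → (24.7661, -0.4734, -67.4000° ≡ 292.6000°)
go_straight(5.49): x += 5.49·cos θ, y += 5.49·sin θ → (26.8759, -5.5418, 292.6000°)

(26.8759, -5.5418, 292.6000°)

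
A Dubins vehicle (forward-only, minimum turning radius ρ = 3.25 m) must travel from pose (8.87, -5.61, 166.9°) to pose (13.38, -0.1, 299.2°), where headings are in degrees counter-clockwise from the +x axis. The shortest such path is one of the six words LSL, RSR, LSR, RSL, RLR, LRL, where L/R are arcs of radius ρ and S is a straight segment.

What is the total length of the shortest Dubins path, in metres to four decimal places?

Let ψ = atan2(Δy, Δx) = atan2(5.51, 4.51) = 50.6993° be the start→goal bearing.
Normalize: d = |goal − start| / ρ = 7.120407/3.25 = 2.190895, α = (θ_start − ψ) mod 360° = 116.2007° = 2.028085 rad, β = (θ_goal − ψ) mod 360° = 248.5007° = 4.337156 rad.
Common terms: sin α = 0.897253, cos α = -0.441517, sin β = -0.930422, cos β = -0.366489, cos(α−β) = -0.673013, d² = 4.800019. Work in radians in the unit-radius frame; every candidate has L = ρ·(t + p + q).
LSL: p² = 2 + d² − 2cos(α−β) + 2d(sin α − sin β) = 16.154530; p = √p² = 4.019270; φ = atan2(cos β − cos α, d + sin α − sin β) = 0.018668 rad; t = (φ − α) mod 2π = 4.273768 rad, q = (β − φ) mod 2π = 4.318488 rad → L = 3.25·(4.273768 + 4.019270 + 4.318488) = 3.25·12.611526 = 40.987459 m
RSR: p² = 2 + d² − 2cos(α−β) + 2d(sin β − sin α) = 0.137558; p = √p² = 0.370888; φ = atan2(cos α − cos β, d − sin α + sin β) = -0.203699 rad; t = (α − φ) mod 2π = 2.231784 rad, q = (φ − β) mod 2π = 1.742331 rad → L = 3.25·(2.231784 + 0.370888 + 1.742331) = 3.25·4.345002 = 14.121258 m
LSR: p² = d² − 2 + 2cos(α−β) + 2d(sin α + sin β) = 1.308652; p = √p² = 1.143963; φ = atan2(−cos α − cos β, d + sin α + sin β) − atan2(−2, p) = 1.409541 rad; t = (φ − α) mod 2π = 5.664641 rad, q = (φ − β) mod 2π = 3.355570 rad → L = 3.25·(5.664641 + 1.143963 + 3.355570) = 3.25·10.164174 = 33.033566 m
RSL: p² = d² − 2 + 2cos(α−β) − 2d(sin α + sin β) = 1.599336; p = √p² = 1.264648; φ = atan2(cos α + cos β, d − sin α − sin β) − atan2(2, p) = -1.355423 rad; t = (α − φ) mod 2π = 3.383508 rad, q = (β − φ) mod 2π = 5.692579 rad → L = 3.25·(3.383508 + 1.264648 + 5.692579) = 3.25·10.340736 = 33.607391 m
RLR: c = (6 − d² + 2cos(α−β) + 2d(sin α − sin β))/8 = 0.982805; p = 2π − arccos c = 6.097475 rad; φ = atan2(cos α − cos β, d − sin α + sin β) = -0.203699 rad; t = (α − φ + p/2) mod 2π = 5.280521 rad, q = (α − β − t + p) mod 2π = 4.791068 rad → L = 3.25·(5.280521 + 6.097475 + 4.791068) = 3.25·16.169064 = 52.549459 m
LRL: c = (6 − d² + 2cos(α−β) − 2d(sin α − sin β))/8 = -1.019316, |c| > 1 → infeasible
Shortest: RSR with L = 14.121258 m ≈ 14.1213 m

14.1213 m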